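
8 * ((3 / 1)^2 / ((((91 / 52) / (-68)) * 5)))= -19584 / 35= -559.54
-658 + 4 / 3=-1970 / 3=-656.67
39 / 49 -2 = -59 / 49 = -1.20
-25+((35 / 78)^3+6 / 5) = -56257313 / 2372760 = -23.71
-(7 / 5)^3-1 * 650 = -81593 / 125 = -652.74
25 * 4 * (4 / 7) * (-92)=-36800 / 7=-5257.14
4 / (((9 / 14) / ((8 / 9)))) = 448 / 81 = 5.53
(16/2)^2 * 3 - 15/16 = 3057/16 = 191.06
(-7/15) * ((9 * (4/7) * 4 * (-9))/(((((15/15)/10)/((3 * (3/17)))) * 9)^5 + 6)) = 8640000/2019857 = 4.28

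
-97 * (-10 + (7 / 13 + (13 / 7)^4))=-7369090 / 31213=-236.09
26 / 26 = 1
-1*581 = -581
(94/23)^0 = 1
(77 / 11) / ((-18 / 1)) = -7 / 18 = -0.39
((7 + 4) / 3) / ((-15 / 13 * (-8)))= 143 / 360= 0.40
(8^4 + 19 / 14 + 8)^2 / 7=3303375625 / 1372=2407708.18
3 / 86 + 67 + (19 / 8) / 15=346717 / 5160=67.19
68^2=4624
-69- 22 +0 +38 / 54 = -2438 / 27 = -90.30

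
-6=-6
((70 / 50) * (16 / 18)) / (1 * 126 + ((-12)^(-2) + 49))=896 / 126005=0.01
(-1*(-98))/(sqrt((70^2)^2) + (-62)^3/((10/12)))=-0.00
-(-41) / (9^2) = 41 / 81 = 0.51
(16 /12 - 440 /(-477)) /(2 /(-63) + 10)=1883 /8321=0.23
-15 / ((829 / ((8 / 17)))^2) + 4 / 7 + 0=794443876 / 1390288543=0.57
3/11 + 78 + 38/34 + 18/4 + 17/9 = 288733/3366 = 85.78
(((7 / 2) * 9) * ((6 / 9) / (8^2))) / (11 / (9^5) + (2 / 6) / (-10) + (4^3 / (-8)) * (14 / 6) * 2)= -6200145 / 706065056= -0.01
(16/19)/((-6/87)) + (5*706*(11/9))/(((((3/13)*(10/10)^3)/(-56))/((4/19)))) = -113079224/513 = -220427.34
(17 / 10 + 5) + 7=137 / 10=13.70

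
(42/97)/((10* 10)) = 21/4850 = 0.00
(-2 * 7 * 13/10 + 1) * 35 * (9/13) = -5418/13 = -416.77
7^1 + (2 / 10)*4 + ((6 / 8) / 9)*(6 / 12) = 941 / 120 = 7.84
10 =10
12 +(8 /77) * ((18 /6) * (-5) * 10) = -276 /77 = -3.58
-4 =-4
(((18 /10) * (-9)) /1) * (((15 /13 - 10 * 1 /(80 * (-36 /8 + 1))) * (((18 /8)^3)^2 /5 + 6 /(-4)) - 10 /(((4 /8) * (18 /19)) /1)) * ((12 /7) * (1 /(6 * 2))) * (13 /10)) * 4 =-4814216433 /50176000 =-95.95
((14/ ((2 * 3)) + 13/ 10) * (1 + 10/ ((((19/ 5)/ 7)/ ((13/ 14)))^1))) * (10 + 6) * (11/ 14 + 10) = 22647584/ 1995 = 11352.17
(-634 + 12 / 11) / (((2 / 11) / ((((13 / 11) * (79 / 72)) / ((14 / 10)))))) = -17874935 / 5544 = -3224.19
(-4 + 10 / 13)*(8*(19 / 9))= -2128 / 39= -54.56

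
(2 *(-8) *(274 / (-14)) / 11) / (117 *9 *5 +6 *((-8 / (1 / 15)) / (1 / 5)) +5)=1096 / 64295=0.02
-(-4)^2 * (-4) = 64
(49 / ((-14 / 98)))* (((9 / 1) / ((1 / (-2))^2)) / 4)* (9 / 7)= -3969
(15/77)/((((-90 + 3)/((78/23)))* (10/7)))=-39/7337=-0.01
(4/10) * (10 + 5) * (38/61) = 228/61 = 3.74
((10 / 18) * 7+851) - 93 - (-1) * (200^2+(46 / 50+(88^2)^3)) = 104490928698032 / 225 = 464404127546.81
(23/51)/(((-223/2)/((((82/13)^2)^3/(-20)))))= 3496076721376/274476493785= 12.74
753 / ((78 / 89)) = 22339 / 26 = 859.19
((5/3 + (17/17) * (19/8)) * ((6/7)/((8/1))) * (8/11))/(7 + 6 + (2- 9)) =97/1848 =0.05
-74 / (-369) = 74 / 369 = 0.20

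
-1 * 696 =-696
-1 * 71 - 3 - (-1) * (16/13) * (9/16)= -953/13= -73.31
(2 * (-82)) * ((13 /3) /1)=-710.67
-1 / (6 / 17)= -17 / 6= -2.83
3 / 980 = 0.00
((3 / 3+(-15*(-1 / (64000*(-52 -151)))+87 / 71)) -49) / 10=-8629286613 / 1844864000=-4.68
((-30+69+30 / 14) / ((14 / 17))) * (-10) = -24480 / 49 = -499.59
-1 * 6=-6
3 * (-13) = -39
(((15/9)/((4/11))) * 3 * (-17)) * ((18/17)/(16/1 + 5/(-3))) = -1485/86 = -17.27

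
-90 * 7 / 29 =-630 / 29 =-21.72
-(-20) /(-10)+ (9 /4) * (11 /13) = -5 /52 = -0.10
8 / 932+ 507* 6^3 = 25516298 / 233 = 109512.01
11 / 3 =3.67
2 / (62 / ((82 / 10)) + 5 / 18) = 1476 / 5785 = 0.26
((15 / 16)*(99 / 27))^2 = 3025 / 256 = 11.82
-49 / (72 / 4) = -49 / 18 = -2.72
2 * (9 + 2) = 22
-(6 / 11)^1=-6 / 11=-0.55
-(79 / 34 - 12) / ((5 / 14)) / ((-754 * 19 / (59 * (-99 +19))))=1087016 / 121771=8.93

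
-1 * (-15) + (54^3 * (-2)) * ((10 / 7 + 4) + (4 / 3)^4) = -2704922.14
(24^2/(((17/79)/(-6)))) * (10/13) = -2730240/221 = -12354.03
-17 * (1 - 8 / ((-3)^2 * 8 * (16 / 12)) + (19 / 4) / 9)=-221 / 9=-24.56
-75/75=-1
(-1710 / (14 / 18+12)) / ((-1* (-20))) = -1539 / 230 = -6.69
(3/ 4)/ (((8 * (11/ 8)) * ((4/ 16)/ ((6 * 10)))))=180/ 11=16.36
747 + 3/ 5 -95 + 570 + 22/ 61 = 373003/ 305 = 1222.96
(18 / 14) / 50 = 9 / 350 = 0.03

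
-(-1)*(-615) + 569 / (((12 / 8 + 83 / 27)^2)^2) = -2284252080951 / 3722098081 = -613.70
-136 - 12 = -148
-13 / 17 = -0.76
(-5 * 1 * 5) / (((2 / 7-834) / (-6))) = -525 / 2918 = -0.18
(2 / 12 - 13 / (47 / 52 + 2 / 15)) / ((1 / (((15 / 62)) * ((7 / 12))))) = -2101085 / 1203792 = -1.75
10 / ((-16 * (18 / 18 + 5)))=-5 / 48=-0.10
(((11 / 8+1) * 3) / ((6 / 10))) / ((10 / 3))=57 / 16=3.56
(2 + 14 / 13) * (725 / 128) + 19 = 7577 / 208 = 36.43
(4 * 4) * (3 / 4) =12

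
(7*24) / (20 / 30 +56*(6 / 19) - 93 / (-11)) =6.27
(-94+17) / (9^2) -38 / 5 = -3463 / 405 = -8.55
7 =7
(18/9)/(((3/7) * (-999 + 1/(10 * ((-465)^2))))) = -10090500/2160087749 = -0.00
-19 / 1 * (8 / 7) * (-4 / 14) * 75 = 22800 / 49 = 465.31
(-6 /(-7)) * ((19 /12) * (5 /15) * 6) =2.71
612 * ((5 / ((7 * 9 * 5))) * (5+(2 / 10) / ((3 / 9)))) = 272 / 5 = 54.40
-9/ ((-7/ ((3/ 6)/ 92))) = 0.01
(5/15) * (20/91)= 20/273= 0.07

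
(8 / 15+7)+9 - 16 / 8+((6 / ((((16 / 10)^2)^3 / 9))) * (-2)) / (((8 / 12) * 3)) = 22245571 / 1966080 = 11.31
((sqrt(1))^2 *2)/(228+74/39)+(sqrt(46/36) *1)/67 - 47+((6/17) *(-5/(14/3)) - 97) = -77017782/533477+sqrt(46)/402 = -144.35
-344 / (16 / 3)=-129 / 2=-64.50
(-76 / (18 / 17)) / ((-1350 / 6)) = 646 / 2025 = 0.32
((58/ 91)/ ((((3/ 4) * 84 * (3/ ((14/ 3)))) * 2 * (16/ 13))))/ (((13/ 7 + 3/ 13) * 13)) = 29/ 123120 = 0.00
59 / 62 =0.95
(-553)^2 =305809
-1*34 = -34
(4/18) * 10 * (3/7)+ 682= 14342/21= 682.95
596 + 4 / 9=5368 / 9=596.44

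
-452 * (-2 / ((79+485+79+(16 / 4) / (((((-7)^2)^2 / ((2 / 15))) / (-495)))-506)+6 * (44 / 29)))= 62944616 / 10165381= 6.19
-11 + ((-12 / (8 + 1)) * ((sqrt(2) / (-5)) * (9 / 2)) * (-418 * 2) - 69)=-5016 * sqrt(2) / 5 - 80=-1498.74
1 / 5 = 0.20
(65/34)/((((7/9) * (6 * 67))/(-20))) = -975/7973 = -0.12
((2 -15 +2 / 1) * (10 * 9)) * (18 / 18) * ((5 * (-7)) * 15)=519750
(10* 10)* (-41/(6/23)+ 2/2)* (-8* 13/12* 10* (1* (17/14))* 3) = 103538500/21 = 4930404.76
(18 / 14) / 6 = 3 / 14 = 0.21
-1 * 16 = -16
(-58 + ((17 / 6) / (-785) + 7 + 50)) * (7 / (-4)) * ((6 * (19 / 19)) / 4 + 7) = 562513 / 37680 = 14.93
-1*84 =-84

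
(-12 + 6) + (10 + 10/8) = 21/4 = 5.25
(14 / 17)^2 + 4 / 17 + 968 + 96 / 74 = 10374464 / 10693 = 970.21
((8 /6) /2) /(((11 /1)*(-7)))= -2 /231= -0.01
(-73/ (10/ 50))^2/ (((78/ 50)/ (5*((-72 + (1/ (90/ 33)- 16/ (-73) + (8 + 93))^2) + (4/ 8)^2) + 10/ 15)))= 3071922189625/ 702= 4375957535.08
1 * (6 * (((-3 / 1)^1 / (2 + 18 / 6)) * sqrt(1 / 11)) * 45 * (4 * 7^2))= -31752 * sqrt(11) / 11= -9573.59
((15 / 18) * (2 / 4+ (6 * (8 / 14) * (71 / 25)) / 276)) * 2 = 4309 / 4830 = 0.89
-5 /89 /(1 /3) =-15 /89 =-0.17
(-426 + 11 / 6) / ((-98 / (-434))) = -78895 / 42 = -1878.45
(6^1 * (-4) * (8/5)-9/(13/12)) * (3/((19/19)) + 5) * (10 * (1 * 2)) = -97152/13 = -7473.23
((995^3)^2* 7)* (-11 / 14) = -10674097602918921875 / 2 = -5337048801459460937.50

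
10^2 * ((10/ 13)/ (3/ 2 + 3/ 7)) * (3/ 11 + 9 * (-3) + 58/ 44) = -301000/ 297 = -1013.47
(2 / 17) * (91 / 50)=91 / 425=0.21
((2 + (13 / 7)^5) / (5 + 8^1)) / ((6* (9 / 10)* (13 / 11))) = 7423295 / 25563447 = 0.29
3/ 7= 0.43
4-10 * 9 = -86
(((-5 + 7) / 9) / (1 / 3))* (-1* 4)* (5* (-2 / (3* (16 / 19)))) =95 / 9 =10.56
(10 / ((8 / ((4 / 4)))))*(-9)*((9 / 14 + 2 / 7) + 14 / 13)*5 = -82125 / 728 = -112.81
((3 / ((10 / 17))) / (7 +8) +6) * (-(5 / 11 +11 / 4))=-44697 / 2200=-20.32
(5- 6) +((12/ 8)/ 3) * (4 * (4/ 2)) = 3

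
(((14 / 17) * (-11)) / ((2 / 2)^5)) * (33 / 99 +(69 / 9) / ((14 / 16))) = -4202 / 51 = -82.39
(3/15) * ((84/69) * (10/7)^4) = 8000/7889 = 1.01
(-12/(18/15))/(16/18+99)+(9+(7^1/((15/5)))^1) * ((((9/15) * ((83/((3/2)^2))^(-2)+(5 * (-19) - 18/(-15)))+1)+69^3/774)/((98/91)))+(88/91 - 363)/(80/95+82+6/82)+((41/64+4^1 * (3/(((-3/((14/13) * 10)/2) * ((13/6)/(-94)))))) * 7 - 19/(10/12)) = 418973756410833911886487/13953536167637601600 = 30026.35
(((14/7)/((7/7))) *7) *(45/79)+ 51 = 58.97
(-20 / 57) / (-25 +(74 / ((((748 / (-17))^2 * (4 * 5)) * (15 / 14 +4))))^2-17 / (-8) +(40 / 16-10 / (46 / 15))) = 217282747264000 / 14636649930403209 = 0.01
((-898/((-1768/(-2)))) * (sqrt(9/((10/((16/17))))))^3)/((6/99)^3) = -3557.51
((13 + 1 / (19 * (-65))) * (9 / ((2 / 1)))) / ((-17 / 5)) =-72243 / 4199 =-17.20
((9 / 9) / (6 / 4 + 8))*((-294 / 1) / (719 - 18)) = -588 / 13319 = -0.04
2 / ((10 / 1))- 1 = -4 / 5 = -0.80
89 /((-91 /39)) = -267 /7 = -38.14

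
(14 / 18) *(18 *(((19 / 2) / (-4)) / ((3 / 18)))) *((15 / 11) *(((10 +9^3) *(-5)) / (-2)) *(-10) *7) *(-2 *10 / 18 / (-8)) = 430005625 / 88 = 4886427.56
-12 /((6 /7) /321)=-4494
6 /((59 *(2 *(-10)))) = -3 /590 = -0.01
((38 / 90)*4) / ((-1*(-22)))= 38 / 495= 0.08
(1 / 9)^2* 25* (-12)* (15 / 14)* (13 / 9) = -3250 / 567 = -5.73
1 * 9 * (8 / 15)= 24 / 5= 4.80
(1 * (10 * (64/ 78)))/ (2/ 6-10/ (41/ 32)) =-13120/ 11947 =-1.10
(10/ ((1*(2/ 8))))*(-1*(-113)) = 4520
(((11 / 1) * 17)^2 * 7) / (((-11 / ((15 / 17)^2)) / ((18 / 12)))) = -51975 / 2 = -25987.50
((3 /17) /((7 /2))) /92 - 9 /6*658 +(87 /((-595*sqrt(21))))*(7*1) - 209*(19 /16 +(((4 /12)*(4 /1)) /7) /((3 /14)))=-560041987 /394128 - 29*sqrt(21) /595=-1421.19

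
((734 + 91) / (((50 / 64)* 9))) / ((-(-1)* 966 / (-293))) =-35.59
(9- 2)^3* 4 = 1372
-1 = -1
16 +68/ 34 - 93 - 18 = -93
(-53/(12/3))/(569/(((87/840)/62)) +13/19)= -29203/750717348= -0.00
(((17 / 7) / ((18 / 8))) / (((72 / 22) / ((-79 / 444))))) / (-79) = 187 / 251748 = 0.00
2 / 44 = 1 / 22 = 0.05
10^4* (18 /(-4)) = -45000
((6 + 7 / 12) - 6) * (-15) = -35 / 4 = -8.75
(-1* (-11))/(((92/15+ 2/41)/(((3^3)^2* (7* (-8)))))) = -138087180/1901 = -72639.23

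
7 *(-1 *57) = -399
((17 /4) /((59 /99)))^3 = 4767078987 /13144256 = 362.67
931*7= 6517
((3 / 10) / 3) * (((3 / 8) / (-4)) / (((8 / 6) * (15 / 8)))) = -3 / 800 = -0.00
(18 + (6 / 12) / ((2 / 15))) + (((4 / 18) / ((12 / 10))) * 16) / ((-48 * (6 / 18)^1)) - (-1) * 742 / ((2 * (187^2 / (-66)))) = 7163483 / 343332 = 20.86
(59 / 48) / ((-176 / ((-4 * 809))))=47731 / 2112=22.60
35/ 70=1/ 2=0.50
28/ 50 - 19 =-461/ 25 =-18.44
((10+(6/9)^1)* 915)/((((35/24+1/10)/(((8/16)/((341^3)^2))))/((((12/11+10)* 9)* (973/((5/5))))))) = 625628102400/3234153031023196337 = 0.00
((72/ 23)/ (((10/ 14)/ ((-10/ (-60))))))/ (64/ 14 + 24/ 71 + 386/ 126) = 375732/ 4101245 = 0.09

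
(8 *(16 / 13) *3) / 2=14.77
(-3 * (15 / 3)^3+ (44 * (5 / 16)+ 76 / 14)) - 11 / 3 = -30197 / 84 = -359.49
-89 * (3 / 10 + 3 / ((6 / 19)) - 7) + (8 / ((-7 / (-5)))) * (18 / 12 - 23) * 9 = -47422 / 35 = -1354.91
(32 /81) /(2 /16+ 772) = 0.00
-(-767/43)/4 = 767/172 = 4.46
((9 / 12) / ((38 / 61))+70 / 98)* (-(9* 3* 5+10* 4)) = -51025 / 152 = -335.69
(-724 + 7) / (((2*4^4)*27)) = -239 / 4608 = -0.05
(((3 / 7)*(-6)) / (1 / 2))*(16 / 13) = -576 / 91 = -6.33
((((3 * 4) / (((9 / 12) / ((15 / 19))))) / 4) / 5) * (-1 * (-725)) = 8700 / 19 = 457.89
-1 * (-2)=2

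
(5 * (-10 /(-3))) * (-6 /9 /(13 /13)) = -100 /9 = -11.11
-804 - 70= -874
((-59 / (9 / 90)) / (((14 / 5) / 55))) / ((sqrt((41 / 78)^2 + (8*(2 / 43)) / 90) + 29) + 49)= -752461515000 / 5064099229 + 575250*sqrt(78866945) / 5064099229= -147.58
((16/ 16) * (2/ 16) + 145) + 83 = 1825/ 8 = 228.12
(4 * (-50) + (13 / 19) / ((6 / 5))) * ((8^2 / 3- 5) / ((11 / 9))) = -1114015 / 418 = -2665.11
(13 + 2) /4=15 /4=3.75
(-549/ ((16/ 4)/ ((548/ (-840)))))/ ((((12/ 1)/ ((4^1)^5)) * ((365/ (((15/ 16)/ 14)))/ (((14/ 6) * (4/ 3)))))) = 33428/ 7665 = 4.36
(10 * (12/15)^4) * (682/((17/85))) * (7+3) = 698368/5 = 139673.60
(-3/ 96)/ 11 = -1/ 352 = -0.00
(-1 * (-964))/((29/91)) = 87724/29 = 3024.97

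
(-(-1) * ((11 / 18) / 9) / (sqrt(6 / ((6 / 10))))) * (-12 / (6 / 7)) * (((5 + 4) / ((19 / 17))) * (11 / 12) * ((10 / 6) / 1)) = -14399 * sqrt(10) / 12312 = -3.70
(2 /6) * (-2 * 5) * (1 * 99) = -330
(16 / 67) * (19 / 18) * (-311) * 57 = -898168 / 201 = -4468.50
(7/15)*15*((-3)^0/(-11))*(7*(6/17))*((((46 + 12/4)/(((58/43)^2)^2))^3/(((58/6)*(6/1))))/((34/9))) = -6219701628651632637874652427/267211068854234286971543552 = -23.28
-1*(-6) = 6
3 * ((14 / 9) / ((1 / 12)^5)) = 1161216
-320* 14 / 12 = -1120 / 3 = -373.33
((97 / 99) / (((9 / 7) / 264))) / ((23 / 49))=266168 / 621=428.61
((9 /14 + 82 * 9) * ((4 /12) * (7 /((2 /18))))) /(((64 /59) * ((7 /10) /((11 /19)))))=100669635 /8512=11826.79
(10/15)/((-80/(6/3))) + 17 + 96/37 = 43463/2220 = 19.58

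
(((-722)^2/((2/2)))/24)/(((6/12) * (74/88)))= 5734124/111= 51658.77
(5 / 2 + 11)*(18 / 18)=27 / 2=13.50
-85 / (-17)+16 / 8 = 7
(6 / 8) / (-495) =-1 / 660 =-0.00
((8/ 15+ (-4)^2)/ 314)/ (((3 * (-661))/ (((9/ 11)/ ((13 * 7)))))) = -124/ 519403885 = -0.00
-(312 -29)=-283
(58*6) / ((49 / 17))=5916 / 49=120.73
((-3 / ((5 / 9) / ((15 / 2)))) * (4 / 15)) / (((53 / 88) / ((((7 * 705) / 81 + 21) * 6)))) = -2335872 / 265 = -8814.61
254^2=64516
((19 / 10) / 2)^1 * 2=19 / 10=1.90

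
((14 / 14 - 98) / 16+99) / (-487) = -1487 / 7792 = -0.19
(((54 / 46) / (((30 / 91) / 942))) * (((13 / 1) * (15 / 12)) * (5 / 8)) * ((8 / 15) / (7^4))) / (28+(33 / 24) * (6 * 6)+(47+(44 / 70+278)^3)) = 29849625 / 85324038854986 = 0.00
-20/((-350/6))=12/35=0.34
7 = 7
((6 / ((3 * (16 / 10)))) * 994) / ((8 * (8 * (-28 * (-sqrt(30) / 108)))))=639 * sqrt(30) / 256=13.67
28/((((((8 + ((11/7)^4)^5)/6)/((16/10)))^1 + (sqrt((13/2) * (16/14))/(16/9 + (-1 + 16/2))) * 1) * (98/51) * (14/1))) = 344714565749530929788747736146090907092080/291151504600752825996825004035991838662483827 - 12763607901146420371555634590940672512 * sqrt(91)/291151504600752825996825004035991838662483827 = 0.00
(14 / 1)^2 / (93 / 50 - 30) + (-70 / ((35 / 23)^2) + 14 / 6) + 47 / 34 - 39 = -17336027 / 239190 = -72.48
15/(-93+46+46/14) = -35/102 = -0.34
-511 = -511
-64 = -64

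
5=5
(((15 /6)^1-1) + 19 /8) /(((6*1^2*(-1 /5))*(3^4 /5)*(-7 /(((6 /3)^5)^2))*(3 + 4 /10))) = 248000 /28917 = 8.58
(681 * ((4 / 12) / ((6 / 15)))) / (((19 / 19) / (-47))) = -26672.50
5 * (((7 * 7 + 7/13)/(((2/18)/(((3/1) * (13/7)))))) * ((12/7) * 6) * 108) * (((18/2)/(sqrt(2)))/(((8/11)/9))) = 5378182920 * sqrt(2)/7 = 1086557032.34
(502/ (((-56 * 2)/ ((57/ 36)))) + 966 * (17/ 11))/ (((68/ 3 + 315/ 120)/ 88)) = 5169.75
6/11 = 0.55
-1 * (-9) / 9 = 1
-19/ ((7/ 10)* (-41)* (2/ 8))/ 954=380/ 136899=0.00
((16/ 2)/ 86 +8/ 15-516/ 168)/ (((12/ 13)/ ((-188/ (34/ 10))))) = 13490269/ 92106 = 146.46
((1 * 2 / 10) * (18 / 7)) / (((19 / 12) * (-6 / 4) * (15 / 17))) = -816 / 3325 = -0.25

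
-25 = -25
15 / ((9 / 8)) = 40 / 3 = 13.33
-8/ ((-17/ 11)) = 88/ 17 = 5.18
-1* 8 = -8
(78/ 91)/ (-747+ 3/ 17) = -17/ 14812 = -0.00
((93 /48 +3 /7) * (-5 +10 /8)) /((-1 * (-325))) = -159 /5824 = -0.03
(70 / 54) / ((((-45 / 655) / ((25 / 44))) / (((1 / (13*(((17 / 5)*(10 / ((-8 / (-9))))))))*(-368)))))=42182000 / 5316597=7.93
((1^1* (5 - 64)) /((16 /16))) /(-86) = 59 /86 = 0.69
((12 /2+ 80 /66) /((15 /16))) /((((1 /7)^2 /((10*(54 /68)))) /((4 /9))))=43904 /33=1330.42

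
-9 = -9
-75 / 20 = -3.75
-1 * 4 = -4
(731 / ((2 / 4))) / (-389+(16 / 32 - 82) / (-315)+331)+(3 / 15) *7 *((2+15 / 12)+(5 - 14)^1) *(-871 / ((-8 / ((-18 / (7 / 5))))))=6543927009 / 582032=11243.24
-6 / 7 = -0.86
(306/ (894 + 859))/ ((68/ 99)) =891/ 3506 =0.25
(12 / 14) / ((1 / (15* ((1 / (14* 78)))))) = 15 / 1274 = 0.01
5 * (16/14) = 40/7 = 5.71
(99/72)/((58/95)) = 2.25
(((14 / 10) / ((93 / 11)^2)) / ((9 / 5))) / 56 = 121 / 622728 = 0.00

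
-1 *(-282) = 282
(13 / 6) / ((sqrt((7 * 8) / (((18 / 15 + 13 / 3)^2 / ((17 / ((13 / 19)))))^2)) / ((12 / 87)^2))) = 2328482 * sqrt(14) / 1283513175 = 0.01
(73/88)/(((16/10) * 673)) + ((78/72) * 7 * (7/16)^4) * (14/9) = 11342605151/26198802432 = 0.43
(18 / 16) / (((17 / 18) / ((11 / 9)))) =99 / 68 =1.46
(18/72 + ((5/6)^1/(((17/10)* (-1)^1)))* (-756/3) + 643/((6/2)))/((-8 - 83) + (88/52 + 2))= -179335/46308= -3.87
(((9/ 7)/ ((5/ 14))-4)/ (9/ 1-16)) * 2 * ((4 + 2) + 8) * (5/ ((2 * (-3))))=-4/ 3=-1.33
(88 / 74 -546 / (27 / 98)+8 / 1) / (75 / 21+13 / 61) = -35060543 / 67266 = -521.22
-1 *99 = -99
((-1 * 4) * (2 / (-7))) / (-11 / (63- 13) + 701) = 400 / 245273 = 0.00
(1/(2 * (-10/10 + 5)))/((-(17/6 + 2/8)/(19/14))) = -0.06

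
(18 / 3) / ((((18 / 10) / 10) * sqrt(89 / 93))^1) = 100 * sqrt(8277) / 267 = 34.07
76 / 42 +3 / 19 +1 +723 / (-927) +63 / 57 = 135322 / 41097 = 3.29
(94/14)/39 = 47/273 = 0.17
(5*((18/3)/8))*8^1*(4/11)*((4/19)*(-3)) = -1440/209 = -6.89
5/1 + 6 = 11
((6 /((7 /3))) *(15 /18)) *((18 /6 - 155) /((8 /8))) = -2280 /7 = -325.71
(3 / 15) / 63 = 1 / 315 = 0.00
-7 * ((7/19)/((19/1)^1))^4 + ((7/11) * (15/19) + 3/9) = 468388236605/560457580353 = 0.84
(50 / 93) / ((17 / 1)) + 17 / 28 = 28277 / 44268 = 0.64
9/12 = 3/4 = 0.75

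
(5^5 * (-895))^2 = 7822509765625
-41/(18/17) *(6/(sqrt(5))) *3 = -697 *sqrt(5)/5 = -311.71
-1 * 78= -78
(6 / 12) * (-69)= -69 / 2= -34.50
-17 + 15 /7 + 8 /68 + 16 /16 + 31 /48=-74791 /5712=-13.09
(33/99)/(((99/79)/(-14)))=-1106/297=-3.72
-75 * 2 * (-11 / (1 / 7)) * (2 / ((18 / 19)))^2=1389850 / 27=51475.93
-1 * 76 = -76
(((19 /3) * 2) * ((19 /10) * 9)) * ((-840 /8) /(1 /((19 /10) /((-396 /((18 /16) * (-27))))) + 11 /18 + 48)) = -23334318 /56915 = -409.99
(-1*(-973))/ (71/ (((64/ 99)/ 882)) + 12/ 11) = 0.01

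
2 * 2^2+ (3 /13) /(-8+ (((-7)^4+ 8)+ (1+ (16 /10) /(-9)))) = 11240663 /1405066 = 8.00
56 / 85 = 0.66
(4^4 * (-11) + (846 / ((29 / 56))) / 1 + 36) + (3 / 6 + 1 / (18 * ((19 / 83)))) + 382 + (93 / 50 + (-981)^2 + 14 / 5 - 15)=238425510997 / 247950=961587.06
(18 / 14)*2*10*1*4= 720 / 7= 102.86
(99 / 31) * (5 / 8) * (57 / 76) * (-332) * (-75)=9244125 / 248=37274.70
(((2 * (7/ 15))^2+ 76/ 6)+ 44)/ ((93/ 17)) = 220082/ 20925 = 10.52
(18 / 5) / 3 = 6 / 5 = 1.20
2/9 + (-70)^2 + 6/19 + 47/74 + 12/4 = 62057407/12654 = 4904.17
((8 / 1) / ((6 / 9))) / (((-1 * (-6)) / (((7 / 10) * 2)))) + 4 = 34 / 5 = 6.80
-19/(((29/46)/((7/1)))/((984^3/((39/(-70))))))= 136010223175680/377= 360769822747.16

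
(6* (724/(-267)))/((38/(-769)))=556756/1691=329.25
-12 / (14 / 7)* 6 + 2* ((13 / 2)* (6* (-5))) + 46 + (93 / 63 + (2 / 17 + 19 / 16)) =-2154673 / 5712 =-377.22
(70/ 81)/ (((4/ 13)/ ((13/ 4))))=9.13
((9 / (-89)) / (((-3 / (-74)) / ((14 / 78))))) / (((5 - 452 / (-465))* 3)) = -80290 / 3212989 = -0.02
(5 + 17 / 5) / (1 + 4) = 42 / 25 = 1.68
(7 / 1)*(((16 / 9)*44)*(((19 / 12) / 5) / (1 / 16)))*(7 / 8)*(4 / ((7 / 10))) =374528 / 27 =13871.41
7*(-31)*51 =-11067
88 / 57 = 1.54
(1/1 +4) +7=12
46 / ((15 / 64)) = 2944 / 15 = 196.27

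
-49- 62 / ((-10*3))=-704 / 15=-46.93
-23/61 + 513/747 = 1568/5063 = 0.31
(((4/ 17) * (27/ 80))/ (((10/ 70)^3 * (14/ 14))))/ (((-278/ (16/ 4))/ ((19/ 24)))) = -58653/ 189040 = -0.31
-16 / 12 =-4 / 3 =-1.33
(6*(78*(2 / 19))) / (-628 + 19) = -312 / 3857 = -0.08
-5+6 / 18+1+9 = 5.33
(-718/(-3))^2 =515524/9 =57280.44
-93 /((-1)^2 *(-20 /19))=88.35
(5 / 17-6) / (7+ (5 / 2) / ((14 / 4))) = -679 / 918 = -0.74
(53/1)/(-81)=-53/81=-0.65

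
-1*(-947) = 947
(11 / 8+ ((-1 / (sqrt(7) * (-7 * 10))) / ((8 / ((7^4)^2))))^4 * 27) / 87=253461969116489422572523 / 3563520000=71126854659575.20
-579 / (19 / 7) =-213.32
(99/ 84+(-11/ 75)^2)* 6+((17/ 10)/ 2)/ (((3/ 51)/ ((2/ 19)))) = 2174936/ 249375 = 8.72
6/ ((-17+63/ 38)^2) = 8664/ 339889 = 0.03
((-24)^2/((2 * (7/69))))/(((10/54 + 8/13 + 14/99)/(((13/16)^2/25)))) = 405208089/5091800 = 79.58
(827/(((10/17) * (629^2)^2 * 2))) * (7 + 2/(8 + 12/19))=490411/15100714908520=0.00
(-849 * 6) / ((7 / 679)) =-494118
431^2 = 185761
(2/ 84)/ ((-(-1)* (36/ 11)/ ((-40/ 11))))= -5/ 189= -0.03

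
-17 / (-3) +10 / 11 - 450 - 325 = -25358 / 33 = -768.42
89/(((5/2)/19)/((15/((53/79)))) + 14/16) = 3206136/31733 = 101.03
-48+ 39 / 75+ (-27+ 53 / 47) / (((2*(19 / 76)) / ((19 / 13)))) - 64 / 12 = -5885771 / 45825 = -128.44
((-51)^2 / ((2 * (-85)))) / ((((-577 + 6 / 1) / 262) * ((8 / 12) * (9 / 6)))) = 20043 / 2855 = 7.02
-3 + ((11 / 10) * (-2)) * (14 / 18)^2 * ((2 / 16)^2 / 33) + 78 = 5831951 / 77760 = 75.00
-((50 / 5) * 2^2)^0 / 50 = -1 / 50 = -0.02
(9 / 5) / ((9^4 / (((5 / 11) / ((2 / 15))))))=5 / 5346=0.00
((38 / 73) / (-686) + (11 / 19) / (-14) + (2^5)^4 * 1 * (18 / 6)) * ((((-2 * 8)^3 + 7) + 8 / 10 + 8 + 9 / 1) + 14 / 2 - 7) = -4351972530914458 / 339815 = -12806887662.15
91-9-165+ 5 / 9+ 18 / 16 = -5855 / 72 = -81.32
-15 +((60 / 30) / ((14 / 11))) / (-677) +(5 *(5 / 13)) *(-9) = -1990523 / 61607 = -32.31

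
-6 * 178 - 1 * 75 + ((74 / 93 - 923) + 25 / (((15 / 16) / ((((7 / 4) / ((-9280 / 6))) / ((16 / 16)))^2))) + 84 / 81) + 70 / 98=-52057585883047 / 25228385280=-2063.45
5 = 5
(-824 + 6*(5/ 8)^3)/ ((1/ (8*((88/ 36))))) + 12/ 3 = -2315683/ 144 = -16081.13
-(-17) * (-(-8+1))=119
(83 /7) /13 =83 /91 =0.91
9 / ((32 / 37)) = 333 / 32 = 10.41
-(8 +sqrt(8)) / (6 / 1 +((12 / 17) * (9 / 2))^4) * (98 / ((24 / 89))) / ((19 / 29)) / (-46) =10562817349 * sqrt(2) / 47217930408 +10562817349 / 11804482602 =1.21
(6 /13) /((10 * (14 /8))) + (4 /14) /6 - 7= -9454 /1365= -6.93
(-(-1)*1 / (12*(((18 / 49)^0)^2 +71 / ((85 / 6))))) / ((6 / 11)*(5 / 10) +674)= 935 / 45481044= 0.00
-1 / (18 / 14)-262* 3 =-7081 / 9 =-786.78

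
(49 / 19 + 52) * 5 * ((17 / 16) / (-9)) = -88145 / 2736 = -32.22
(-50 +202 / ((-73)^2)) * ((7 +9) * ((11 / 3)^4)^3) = -4720823698.66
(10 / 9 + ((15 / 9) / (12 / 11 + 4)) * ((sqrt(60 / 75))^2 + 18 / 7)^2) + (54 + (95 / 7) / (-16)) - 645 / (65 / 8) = -68705983 / 3210480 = -21.40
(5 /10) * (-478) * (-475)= 113525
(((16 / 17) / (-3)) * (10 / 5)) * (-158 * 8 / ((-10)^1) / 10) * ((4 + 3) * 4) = -283136 / 1275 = -222.07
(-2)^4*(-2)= -32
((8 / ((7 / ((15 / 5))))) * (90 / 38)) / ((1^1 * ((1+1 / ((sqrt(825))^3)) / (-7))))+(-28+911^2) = 556875 * sqrt(33) / 1333599607+1106669174042676 / 1333599607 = 829836.16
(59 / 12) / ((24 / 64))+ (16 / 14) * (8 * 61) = 35962 / 63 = 570.83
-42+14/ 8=-161/ 4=-40.25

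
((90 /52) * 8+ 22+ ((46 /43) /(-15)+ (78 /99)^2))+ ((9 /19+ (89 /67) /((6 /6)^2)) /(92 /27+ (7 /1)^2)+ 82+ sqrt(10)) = 121.59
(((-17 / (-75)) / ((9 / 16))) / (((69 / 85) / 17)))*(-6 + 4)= -157216 / 9315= -16.88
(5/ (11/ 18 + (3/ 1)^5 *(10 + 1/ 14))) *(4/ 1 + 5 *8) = 6930/ 77111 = 0.09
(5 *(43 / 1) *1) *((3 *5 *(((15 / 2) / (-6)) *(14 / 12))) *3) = -112875 / 8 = -14109.38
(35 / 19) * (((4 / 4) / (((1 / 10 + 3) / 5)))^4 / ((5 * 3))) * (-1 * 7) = -306250000 / 52640697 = -5.82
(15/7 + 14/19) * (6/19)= 0.91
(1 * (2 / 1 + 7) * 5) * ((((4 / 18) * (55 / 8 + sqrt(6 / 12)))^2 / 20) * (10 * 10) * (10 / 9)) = 6875 * sqrt(2) / 81 + 127375 / 216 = 709.73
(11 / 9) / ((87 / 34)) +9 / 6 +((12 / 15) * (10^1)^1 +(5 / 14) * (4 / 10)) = 110941 / 10962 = 10.12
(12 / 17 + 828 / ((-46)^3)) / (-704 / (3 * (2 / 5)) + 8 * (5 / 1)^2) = -37629 / 20863760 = -0.00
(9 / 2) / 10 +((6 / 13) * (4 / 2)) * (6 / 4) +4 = 1517 / 260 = 5.83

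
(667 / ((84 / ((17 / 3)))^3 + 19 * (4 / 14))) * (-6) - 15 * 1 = -910374516 / 56103875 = -16.23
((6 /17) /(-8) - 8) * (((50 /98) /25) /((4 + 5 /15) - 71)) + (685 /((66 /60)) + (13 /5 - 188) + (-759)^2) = 4226109964291 /7330400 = 576518.33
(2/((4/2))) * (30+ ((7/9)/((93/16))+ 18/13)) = 342952/10881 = 31.52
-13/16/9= -13/144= -0.09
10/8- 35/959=665/548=1.21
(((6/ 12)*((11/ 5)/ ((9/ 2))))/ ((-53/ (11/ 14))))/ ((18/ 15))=-121/ 40068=-0.00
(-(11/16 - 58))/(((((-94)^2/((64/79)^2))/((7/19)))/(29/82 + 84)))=1420807136/10739581451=0.13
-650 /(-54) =325 /27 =12.04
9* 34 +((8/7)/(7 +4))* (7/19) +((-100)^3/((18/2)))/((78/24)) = -828516446/24453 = -33882.00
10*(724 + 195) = 9190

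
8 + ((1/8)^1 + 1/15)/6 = 5783/720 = 8.03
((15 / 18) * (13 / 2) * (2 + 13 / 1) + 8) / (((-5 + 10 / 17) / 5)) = -2023 / 20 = -101.15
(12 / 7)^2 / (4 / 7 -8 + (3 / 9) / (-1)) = -432 / 1141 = -0.38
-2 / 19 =-0.11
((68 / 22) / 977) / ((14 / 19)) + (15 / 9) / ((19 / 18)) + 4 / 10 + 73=535886852 / 7146755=74.98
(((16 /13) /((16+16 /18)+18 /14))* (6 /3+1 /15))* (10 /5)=20832 /74425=0.28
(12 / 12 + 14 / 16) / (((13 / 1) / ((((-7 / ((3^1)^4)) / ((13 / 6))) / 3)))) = -35 / 18252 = -0.00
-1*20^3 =-8000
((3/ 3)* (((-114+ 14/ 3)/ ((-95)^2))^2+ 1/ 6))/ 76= 244567043/ 111424455000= 0.00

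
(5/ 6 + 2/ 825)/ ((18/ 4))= 1379/ 7425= 0.19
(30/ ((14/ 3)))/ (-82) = -45/ 574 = -0.08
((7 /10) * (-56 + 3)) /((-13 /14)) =39.95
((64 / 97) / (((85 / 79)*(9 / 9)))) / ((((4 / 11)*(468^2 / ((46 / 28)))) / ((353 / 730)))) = 7055411 / 1153488527100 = 0.00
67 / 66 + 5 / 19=1603 / 1254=1.28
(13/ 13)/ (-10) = -1/ 10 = -0.10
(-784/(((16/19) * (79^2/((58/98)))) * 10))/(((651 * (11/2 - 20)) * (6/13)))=247/121886730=0.00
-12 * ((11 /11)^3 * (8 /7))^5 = -393216 /16807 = -23.40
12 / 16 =3 / 4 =0.75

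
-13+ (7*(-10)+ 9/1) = -74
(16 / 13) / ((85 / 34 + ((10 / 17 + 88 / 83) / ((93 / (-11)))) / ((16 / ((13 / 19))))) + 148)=319134336 / 39021983507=0.01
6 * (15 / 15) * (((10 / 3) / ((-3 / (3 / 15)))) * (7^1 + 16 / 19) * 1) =-10.46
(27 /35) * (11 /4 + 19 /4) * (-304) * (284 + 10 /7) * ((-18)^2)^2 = -2582344094976 /49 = -52700899897.47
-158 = -158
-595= -595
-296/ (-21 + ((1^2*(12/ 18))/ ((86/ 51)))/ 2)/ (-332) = -0.04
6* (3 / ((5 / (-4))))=-72 / 5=-14.40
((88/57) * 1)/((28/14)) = 44/57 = 0.77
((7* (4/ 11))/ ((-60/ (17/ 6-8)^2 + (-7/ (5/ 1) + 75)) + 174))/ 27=67270/ 175069323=0.00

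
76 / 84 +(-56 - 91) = -146.10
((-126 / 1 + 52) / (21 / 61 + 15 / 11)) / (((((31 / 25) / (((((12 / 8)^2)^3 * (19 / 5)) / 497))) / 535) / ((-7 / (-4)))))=-2849.14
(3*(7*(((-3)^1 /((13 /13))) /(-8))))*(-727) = -45801 /8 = -5725.12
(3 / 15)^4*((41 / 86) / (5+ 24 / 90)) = 123 / 849250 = 0.00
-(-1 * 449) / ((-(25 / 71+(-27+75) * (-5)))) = 31879 / 17015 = 1.87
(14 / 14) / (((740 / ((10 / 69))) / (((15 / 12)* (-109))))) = -545 / 20424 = -0.03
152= 152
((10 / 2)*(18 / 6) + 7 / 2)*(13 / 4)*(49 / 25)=23569 / 200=117.84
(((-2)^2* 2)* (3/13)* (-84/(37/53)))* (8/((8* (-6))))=17808/481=37.02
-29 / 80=-0.36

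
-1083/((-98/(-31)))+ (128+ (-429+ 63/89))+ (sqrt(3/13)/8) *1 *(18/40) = -5607145/8722+ 9 *sqrt(39)/2080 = -642.85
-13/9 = -1.44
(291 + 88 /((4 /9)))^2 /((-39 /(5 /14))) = -398535 /182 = -2189.75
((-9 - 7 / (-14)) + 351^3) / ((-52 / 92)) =-1989202955 / 26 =-76507805.96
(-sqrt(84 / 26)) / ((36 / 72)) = -2*sqrt(546) / 13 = -3.59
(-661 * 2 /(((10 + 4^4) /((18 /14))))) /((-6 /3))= 5949 /1862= 3.19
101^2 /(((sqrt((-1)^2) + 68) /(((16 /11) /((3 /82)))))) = 5877.78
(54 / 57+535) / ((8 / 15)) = 152745 / 152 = 1004.90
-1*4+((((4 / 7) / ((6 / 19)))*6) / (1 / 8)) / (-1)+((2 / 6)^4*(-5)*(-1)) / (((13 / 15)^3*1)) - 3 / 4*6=-8790235 / 92274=-95.26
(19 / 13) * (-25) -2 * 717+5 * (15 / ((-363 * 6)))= -1470.57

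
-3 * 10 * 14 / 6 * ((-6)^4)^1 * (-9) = 816480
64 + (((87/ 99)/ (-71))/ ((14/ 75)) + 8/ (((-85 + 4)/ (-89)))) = 64408139/ 885654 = 72.72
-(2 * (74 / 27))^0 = -1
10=10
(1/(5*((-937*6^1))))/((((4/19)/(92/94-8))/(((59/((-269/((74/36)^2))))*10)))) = -84405695/7676526168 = -0.01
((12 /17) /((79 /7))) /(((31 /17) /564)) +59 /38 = 1944779 /93062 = 20.90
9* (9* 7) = 567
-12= -12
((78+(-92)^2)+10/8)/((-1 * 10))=-34173/40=-854.32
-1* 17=-17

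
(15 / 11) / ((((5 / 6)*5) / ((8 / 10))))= 72 / 275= 0.26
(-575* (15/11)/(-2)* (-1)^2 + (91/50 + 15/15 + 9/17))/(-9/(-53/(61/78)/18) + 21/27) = 11462368671/91845050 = 124.80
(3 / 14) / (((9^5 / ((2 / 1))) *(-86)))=-1 / 11849166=-0.00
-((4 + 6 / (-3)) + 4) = -6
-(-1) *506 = 506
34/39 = 0.87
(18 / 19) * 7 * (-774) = -5132.84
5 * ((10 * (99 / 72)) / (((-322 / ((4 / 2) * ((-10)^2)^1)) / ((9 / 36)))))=-6875 / 644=-10.68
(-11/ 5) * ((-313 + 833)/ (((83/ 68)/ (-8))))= 622336/ 83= 7498.02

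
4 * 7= 28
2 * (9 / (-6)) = -3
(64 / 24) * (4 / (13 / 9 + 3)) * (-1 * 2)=-24 / 5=-4.80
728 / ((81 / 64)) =46592 / 81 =575.21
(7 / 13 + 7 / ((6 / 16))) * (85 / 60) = 12733 / 468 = 27.21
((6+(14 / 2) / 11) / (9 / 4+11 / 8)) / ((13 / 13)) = 584 / 319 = 1.83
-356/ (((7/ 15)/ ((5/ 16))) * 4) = -6675/ 112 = -59.60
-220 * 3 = -660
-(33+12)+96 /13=-489 /13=-37.62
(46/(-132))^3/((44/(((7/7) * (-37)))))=450179/12649824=0.04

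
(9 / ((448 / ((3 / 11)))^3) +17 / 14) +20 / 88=172521947379 / 119677386752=1.44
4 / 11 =0.36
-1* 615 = -615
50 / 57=0.88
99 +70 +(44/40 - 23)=1471/10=147.10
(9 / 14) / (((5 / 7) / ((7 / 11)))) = 63 / 110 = 0.57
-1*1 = -1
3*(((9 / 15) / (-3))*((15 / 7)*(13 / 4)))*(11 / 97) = -1287 / 2716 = -0.47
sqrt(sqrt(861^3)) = 861^(3/4) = 158.95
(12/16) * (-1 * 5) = -15/4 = -3.75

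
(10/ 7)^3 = 1000/ 343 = 2.92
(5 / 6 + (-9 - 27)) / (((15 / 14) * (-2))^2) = -10339 / 1350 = -7.66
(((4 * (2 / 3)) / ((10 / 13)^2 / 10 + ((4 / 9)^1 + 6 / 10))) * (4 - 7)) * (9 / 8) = -68445 / 8393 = -8.16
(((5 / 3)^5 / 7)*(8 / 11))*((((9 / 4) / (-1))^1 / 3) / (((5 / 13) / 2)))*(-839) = 4371.89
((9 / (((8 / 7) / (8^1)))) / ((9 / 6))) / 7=6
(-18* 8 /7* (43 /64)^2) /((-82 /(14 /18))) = 1849 /20992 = 0.09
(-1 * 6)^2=36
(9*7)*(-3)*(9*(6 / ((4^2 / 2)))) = -5103 / 4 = -1275.75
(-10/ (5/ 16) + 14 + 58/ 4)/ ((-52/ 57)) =399/ 104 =3.84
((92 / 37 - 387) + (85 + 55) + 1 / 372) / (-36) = 3365447 / 495504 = 6.79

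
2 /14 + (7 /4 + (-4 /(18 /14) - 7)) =-2071 /252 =-8.22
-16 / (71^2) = -16 / 5041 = -0.00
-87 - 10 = -97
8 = 8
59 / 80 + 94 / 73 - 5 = -17373 / 5840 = -2.97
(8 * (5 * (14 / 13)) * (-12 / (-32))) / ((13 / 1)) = 210 / 169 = 1.24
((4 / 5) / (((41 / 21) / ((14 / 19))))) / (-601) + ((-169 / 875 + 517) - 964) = -183195839426 / 409656625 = -447.19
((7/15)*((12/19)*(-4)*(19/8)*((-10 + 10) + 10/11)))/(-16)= 7/44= 0.16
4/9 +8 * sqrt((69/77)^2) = 5276/693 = 7.61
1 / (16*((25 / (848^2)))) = 44944 / 25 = 1797.76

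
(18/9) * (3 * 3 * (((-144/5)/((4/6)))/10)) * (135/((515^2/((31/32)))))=-0.04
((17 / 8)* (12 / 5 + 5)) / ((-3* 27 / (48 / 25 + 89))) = -1429717 / 81000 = -17.65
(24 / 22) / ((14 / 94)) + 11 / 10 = 8.42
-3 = -3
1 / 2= 0.50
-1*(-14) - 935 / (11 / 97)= -8231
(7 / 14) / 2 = 1 / 4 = 0.25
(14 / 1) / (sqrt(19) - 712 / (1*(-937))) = -9340016 / 16174467 +12291566*sqrt(19) / 16174467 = 2.74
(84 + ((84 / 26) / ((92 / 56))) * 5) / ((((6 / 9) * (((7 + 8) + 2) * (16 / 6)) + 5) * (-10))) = -126252 / 473915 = -0.27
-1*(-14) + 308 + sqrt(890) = sqrt(890) + 322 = 351.83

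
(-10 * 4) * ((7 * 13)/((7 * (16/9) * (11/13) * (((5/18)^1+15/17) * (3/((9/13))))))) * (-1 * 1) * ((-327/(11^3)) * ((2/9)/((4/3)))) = -5853627/2079022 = -2.82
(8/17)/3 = 0.16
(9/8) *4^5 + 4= 1156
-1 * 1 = -1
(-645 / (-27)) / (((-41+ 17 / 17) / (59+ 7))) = -473 / 12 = -39.42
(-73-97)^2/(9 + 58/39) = 2755.75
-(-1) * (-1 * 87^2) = -7569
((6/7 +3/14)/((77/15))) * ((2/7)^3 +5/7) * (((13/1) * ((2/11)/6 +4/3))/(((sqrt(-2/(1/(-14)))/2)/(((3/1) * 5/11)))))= 15136875 * sqrt(7)/28471058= 1.41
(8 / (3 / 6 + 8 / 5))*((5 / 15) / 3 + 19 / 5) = 14.90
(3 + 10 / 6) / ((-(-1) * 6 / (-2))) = -14 / 9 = -1.56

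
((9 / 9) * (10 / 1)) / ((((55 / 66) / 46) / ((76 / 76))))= 552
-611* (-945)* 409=236154555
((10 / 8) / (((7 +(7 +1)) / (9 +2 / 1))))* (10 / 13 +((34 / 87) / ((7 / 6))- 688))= -9969949 / 15834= -629.65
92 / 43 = 2.14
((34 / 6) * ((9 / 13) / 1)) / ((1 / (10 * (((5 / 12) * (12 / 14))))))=1275 / 91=14.01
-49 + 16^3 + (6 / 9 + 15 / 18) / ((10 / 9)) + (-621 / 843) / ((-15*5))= 113758911 / 28100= 4048.36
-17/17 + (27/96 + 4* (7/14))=1.28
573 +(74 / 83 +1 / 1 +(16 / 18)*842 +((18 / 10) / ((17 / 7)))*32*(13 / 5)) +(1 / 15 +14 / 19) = 8359212829 / 6032025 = 1385.81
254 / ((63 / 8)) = 2032 / 63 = 32.25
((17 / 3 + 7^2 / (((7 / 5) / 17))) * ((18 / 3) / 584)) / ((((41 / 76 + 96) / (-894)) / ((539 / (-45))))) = 499943276 / 730365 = 684.51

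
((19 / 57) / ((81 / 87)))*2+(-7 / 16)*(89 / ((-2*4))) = 57887 / 10368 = 5.58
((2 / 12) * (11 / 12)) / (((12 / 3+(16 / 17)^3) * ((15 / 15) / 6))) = 54043 / 284976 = 0.19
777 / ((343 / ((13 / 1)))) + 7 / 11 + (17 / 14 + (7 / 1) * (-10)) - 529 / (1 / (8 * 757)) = -3453548391 / 1078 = -3203662.70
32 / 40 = 4 / 5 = 0.80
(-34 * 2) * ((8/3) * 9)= -1632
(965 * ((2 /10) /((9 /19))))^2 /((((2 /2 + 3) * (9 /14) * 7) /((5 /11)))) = 67234445 /16038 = 4192.20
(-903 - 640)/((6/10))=-7715/3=-2571.67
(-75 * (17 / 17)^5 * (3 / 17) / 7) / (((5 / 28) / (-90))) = 16200 / 17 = 952.94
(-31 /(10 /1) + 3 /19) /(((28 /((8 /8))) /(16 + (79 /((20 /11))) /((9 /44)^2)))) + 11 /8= -235772909 /2154600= -109.43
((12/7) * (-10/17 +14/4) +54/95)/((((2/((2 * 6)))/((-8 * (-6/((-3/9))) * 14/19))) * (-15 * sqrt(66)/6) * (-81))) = -446976 * sqrt(66)/1687675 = -2.15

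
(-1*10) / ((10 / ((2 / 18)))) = -1 / 9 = -0.11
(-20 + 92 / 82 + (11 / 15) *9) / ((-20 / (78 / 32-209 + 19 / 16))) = -4135431 / 32800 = -126.08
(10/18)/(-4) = -0.14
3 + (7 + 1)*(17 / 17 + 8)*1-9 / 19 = 1416 / 19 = 74.53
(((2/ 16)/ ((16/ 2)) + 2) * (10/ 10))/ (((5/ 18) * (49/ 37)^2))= 4.14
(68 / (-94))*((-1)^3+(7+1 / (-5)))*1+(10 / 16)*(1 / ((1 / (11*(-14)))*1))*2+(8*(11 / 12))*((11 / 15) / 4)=-195.35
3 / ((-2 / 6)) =-9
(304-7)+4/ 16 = 1189/ 4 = 297.25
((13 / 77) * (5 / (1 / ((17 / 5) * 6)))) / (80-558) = -663 / 18403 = -0.04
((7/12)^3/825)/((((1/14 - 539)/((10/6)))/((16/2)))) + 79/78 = 5310818837/5243624100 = 1.01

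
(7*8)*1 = 56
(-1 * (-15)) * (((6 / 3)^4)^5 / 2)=7864320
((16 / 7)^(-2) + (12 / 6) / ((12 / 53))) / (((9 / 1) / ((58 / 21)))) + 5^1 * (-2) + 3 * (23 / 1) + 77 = 10071335 / 72576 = 138.77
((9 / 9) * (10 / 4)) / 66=5 / 132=0.04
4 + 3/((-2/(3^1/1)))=-1/2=-0.50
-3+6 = 3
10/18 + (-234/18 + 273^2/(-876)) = -256291/2628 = -97.52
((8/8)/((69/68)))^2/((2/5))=11560/4761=2.43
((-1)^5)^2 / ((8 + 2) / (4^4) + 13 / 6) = 384 / 847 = 0.45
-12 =-12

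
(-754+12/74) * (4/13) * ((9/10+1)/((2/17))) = -9009116/2405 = -3745.99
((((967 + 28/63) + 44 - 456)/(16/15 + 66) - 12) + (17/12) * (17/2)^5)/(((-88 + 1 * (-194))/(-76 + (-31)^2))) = -3581441323585/18156288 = -197256.25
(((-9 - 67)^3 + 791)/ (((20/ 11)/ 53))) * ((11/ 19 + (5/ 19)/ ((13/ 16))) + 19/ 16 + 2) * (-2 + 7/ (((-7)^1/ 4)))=2477724531645/ 7904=313477293.98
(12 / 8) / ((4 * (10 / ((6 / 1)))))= 9 / 40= 0.22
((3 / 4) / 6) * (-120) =-15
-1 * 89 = -89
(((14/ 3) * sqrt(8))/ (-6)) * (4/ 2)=-28 * sqrt(2)/ 9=-4.40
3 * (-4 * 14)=-168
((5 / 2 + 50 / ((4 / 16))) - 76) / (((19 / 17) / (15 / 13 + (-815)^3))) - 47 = -15134066042539 / 247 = -61271522439.43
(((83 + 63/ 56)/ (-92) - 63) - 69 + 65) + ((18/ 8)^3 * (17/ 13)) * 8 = 490351/ 9568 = 51.25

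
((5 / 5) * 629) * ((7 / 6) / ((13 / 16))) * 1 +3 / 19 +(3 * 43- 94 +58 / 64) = 22271345 / 23712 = 939.24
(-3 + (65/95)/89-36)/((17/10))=-659360/28747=-22.94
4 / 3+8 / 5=44 / 15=2.93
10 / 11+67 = 747 / 11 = 67.91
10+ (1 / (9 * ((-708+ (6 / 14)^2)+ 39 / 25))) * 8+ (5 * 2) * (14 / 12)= 42174295 / 1946619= 21.67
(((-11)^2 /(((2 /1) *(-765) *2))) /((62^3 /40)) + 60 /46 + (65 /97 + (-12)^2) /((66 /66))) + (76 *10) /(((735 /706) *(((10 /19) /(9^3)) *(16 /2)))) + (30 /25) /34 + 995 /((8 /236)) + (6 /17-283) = 310145675978945347 /1993114065348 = 155608.59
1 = 1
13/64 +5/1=333/64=5.20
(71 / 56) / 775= 71 / 43400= 0.00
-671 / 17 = -39.47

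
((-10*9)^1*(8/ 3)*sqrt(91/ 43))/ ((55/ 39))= -1872*sqrt(3913)/ 473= -247.57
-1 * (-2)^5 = 32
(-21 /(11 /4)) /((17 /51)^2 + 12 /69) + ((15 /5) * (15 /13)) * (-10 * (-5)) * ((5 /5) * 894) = 1305237456 /8437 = 154703.98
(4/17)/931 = 4/15827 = 0.00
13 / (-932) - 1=-945 / 932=-1.01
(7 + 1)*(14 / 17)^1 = 112 / 17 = 6.59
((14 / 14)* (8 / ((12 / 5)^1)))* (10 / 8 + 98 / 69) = 8.90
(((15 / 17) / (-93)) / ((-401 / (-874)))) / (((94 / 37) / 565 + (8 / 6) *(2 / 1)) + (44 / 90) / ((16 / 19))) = -6577549200 / 1034309781739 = -0.01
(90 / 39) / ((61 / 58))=1740 / 793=2.19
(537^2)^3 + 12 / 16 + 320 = 95919234805390919 / 4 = 23979808701347729.75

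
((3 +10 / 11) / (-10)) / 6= -43 / 660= -0.07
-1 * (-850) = 850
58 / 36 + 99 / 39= 971 / 234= 4.15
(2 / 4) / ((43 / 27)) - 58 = -4961 / 86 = -57.69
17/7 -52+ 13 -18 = -382/7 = -54.57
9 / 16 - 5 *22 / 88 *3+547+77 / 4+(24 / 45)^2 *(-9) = 224201 / 400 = 560.50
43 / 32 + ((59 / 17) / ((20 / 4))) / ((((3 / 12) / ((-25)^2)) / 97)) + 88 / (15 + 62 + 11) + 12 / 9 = 274710001 / 1632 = 168327.21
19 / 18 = 1.06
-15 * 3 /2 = -45 /2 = -22.50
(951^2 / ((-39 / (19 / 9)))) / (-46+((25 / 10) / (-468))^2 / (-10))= 85780626048 / 80600837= 1064.26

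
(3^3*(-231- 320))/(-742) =20.05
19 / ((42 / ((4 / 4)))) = 19 / 42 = 0.45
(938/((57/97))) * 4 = 363944/57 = 6384.98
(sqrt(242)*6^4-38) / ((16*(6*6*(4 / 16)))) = -19 / 72 + 99*sqrt(2) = 139.74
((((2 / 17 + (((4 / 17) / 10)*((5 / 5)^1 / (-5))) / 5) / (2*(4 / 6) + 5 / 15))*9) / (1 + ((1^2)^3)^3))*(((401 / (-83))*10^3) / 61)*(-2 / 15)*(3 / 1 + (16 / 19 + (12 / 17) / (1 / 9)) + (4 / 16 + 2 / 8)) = 24735104352 / 695023325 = 35.59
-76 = -76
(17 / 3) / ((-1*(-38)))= 17 / 114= 0.15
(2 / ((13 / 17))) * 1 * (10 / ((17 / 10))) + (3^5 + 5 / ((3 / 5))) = 10402 / 39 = 266.72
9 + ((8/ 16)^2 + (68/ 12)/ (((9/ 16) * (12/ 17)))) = 7621/ 324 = 23.52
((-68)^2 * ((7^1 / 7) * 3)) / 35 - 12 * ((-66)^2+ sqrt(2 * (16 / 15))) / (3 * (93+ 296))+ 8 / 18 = 43131772 / 122535 - 16 * sqrt(30) / 5835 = 351.98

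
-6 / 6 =-1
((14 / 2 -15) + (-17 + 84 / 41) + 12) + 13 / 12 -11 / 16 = -20773 / 1968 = -10.56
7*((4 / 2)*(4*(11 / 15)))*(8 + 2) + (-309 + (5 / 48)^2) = 234265 / 2304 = 101.68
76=76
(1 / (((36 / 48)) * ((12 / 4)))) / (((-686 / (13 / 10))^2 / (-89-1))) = -169 / 1176490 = -0.00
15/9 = 5/3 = 1.67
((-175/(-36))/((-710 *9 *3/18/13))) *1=-455/7668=-0.06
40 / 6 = 20 / 3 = 6.67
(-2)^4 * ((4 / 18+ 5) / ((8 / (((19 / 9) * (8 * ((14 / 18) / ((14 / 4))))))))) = 28576 / 729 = 39.20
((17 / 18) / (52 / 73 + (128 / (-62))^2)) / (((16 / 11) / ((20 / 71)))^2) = 721523605 / 101330391168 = 0.01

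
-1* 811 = -811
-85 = -85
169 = 169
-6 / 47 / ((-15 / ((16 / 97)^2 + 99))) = 1863494 / 2211115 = 0.84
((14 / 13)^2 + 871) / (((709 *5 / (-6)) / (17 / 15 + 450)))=-398968786 / 599105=-665.94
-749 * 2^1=-1498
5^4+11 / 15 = 9386 / 15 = 625.73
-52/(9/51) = -884/3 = -294.67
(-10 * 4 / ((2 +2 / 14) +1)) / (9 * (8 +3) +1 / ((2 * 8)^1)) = -448 / 3487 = -0.13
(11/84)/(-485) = -11/40740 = -0.00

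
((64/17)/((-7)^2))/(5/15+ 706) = 192/1765127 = 0.00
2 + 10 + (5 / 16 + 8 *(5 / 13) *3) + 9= 6353 / 208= 30.54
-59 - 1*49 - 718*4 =-2980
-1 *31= -31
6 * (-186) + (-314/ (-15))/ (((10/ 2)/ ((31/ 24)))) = -999533/ 900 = -1110.59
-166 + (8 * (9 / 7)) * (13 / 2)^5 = 3336989 / 28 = 119178.18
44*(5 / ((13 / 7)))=1540 / 13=118.46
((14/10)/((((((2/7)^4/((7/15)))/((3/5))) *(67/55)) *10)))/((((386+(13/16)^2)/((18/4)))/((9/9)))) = 0.06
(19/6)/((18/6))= 1.06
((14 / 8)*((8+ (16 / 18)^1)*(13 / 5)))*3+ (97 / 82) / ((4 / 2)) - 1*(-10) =64907 / 492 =131.92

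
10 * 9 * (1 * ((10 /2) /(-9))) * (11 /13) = -550 /13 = -42.31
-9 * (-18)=162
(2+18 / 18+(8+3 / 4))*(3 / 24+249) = 93671 / 32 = 2927.22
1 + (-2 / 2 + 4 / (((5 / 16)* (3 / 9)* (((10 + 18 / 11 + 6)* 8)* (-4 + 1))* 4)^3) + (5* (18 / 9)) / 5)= 3650690669 / 1825346000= 2.00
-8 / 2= -4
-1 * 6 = -6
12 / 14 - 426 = -2976 / 7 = -425.14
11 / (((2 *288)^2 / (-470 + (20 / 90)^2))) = -209363 / 13436928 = -0.02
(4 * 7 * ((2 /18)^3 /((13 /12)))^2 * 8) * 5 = 17920 /9979281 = 0.00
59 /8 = 7.38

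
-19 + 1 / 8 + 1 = -143 / 8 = -17.88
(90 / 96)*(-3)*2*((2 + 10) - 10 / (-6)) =-615 / 8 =-76.88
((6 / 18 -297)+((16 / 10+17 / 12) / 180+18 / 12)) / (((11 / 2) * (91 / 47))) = -149818093 / 5405400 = -27.72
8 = 8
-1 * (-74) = 74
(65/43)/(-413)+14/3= 248431/53277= 4.66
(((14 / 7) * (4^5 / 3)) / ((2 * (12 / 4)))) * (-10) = -10240 / 9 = -1137.78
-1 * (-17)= 17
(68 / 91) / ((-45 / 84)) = -272 / 195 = -1.39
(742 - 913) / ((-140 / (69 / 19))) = 621 / 140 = 4.44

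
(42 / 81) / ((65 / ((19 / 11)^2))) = 5054 / 212355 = 0.02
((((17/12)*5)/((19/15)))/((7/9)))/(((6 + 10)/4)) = 1.80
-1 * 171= -171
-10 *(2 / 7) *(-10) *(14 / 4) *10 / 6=500 / 3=166.67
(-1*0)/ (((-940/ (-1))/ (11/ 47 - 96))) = 0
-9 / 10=-0.90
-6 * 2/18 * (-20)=40/3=13.33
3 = 3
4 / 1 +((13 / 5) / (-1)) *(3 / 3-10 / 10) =4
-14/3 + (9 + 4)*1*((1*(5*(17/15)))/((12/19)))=4031/36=111.97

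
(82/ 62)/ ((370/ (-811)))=-33251/ 11470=-2.90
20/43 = 0.47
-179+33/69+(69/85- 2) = -351333/1955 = -179.71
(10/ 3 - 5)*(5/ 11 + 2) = -45/ 11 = -4.09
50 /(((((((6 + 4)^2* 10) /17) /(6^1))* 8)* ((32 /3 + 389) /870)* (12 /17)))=1.97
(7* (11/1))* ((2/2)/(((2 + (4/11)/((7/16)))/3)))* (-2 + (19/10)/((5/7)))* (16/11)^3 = 165.72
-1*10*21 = -210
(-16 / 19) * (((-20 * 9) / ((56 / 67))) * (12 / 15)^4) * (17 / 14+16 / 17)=16671744 / 104125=160.11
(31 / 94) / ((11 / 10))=155 / 517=0.30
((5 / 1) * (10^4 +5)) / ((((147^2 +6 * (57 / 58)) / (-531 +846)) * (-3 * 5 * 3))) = -3385025 / 208944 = -16.20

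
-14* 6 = -84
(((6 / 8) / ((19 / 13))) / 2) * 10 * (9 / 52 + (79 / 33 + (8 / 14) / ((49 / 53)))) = 9373535 / 1146992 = 8.17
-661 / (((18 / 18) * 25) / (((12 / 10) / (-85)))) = 3966 / 10625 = 0.37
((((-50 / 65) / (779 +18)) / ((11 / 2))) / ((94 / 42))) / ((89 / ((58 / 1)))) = -24360 / 476740693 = -0.00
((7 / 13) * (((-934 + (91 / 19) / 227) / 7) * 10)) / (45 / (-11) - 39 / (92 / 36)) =5095737515 / 137256912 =37.13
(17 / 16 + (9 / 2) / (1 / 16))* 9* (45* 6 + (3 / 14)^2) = 79552287 / 448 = 177572.07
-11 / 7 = -1.57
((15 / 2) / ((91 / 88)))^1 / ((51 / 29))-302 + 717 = 419.12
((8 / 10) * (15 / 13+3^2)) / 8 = 1.02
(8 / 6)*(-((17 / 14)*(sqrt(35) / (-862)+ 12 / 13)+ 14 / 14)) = -772 / 273+ 17*sqrt(35) / 9051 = -2.82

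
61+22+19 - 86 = 16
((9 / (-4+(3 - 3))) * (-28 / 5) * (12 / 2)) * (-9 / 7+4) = 1026 / 5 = 205.20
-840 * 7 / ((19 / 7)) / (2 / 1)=-20580 / 19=-1083.16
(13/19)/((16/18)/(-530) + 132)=31005/5981504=0.01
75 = 75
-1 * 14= -14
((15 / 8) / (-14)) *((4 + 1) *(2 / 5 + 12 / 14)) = -165 / 196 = -0.84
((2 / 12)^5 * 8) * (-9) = -1 / 108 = -0.01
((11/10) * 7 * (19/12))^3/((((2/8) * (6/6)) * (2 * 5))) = 3131359847/4320000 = 724.85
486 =486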